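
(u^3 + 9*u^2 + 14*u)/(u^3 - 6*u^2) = (u^2 + 9*u + 14)/(u*(u - 6))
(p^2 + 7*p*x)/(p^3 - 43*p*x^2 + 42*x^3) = p/(p^2 - 7*p*x + 6*x^2)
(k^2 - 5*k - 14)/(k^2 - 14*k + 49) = (k + 2)/(k - 7)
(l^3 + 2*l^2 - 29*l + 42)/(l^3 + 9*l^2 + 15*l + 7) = (l^2 - 5*l + 6)/(l^2 + 2*l + 1)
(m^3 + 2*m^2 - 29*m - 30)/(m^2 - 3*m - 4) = (m^2 + m - 30)/(m - 4)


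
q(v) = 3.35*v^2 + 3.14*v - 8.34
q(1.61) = 5.40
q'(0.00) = 3.14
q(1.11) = -0.73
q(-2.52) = 5.02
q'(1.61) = 13.93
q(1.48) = 3.65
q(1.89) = 9.56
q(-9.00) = 234.75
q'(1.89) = 15.80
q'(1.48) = 13.06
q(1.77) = 7.71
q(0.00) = -8.34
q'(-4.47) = -26.81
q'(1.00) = 9.84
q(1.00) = -1.85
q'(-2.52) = -13.74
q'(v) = 6.7*v + 3.14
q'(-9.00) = -57.16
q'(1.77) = 15.00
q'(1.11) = 10.58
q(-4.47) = 44.56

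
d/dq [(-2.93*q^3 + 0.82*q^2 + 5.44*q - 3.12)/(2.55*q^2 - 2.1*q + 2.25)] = (-7.4715*q^4 + 12.306*q^3 - 35.3715*q^2 + 19.602*q + 5.688)/(6.5025*q^4 - 10.71*q^3 + 15.885*q^2 - 9.45*q + 5.0625)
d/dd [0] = 0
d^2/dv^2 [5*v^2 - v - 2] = 10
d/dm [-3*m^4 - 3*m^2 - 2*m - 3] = -12*m^3 - 6*m - 2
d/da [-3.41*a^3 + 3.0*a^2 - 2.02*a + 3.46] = -10.23*a^2 + 6.0*a - 2.02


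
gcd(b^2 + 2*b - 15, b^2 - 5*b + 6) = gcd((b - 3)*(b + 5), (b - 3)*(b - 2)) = b - 3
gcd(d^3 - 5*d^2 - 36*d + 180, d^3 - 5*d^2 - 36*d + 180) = d^3 - 5*d^2 - 36*d + 180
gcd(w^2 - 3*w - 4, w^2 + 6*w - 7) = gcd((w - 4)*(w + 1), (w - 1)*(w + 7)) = 1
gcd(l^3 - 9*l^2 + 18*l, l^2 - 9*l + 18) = l^2 - 9*l + 18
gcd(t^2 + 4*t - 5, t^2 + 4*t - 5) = t^2 + 4*t - 5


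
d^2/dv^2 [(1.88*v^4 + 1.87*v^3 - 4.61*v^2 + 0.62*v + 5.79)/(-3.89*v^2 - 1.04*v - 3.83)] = (-56.8966960000001*v^6 - 45.6343680000002*v^5 - 180.257784*v^4 - 124.202938*v^3 - 1313.409084*v^2 - 249.706038*v + 300.188444)/(58.863869*v^6 + 47.212152*v^5 + 186.490101*v^4 + 94.092752*v^3 + 183.613647*v^2 + 45.766968*v + 56.181887)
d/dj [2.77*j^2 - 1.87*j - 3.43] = 5.54*j - 1.87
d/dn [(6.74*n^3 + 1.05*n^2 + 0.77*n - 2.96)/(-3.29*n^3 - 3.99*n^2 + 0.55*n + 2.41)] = (1.4210854715202e-14*n^5 - 23.4381*n^4 + 12.4806*n^3 + 23.1648*n^2 - 18.5598*n + 3.4837)/(10.8241*n^6 + 26.2542*n^5 + 12.3011*n^4 - 20.2468*n^3 - 18.9293*n^2 + 2.651*n + 5.8081)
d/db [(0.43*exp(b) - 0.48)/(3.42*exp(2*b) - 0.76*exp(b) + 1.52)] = (-1.4706*exp(2*b) + 3.2832*exp(b) + 0.2888)*exp(b)/(11.6964*exp(4*b) - 5.1984*exp(3*b) + 10.9744*exp(2*b) - 2.3104*exp(b) + 2.3104)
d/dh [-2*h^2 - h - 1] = -4*h - 1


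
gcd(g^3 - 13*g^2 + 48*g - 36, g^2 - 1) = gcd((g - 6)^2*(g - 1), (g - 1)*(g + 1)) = g - 1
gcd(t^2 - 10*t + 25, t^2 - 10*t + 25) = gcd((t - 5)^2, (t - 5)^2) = t^2 - 10*t + 25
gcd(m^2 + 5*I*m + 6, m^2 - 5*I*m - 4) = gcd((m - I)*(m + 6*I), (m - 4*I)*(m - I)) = m - I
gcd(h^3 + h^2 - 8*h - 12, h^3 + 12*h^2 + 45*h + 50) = h + 2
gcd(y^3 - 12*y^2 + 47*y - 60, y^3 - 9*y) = y - 3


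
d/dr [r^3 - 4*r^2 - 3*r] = 3*r^2 - 8*r - 3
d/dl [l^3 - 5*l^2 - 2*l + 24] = 3*l^2 - 10*l - 2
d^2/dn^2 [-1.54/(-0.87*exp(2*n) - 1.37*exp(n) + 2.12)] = (1.54*(1.74*exp(n) + 1.37)*(3.48*exp(n) + 2.74)*exp(n) - (5.3592*exp(n) + 2.1098)*(0.87*exp(2*n) + 1.37*exp(n) - 2.12))*exp(n)/(0.87*exp(2*n) + 1.37*exp(n) - 2.12)^3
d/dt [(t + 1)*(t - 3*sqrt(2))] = 2*t - 3*sqrt(2) + 1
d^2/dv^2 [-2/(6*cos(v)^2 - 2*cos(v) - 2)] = (-36*sin(v)^4 + 31*sin(v)^2 - 41*cos(v)/4 + 9*cos(3*v)/4 + 13)/(3*sin(v)^2 + cos(v) - 2)^3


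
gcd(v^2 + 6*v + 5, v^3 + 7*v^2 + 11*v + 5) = v^2 + 6*v + 5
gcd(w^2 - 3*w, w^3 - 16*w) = w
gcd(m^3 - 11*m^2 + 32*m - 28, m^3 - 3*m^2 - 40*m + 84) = m^2 - 9*m + 14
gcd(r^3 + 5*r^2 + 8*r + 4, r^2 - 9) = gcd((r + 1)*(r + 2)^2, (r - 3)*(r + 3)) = 1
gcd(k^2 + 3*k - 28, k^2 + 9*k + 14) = k + 7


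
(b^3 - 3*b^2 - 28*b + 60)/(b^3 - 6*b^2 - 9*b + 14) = (b^3 - 3*b^2 - 28*b + 60)/(b^3 - 6*b^2 - 9*b + 14)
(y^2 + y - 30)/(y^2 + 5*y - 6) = (y - 5)/(y - 1)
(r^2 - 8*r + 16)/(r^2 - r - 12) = (r - 4)/(r + 3)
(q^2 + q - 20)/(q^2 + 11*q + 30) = (q - 4)/(q + 6)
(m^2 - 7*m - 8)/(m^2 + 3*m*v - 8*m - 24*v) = (m + 1)/(m + 3*v)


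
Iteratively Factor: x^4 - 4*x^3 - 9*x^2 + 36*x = (x)*(x^3 - 4*x^2 - 9*x + 36) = x*(x - 4)*(x^2 - 9) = x*(x - 4)*(x + 3)*(x - 3)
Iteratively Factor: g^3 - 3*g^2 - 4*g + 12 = (g + 2)*(g^2 - 5*g + 6) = (g - 3)*(g + 2)*(g - 2)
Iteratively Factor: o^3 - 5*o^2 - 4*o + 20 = (o - 2)*(o^2 - 3*o - 10) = (o - 2)*(o + 2)*(o - 5)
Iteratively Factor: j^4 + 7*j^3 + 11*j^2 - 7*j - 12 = (j + 3)*(j^3 + 4*j^2 - j - 4) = (j + 1)*(j + 3)*(j^2 + 3*j - 4) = (j - 1)*(j + 1)*(j + 3)*(j + 4)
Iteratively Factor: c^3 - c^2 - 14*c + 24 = (c - 3)*(c^2 + 2*c - 8) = (c - 3)*(c + 4)*(c - 2)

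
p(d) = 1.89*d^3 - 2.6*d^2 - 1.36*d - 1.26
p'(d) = 5.67*d^2 - 5.2*d - 1.36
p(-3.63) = -120.99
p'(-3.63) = 92.23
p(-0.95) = -3.93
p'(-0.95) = 8.70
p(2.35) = 5.71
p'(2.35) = 17.73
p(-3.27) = -90.70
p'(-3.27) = 76.27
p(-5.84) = -458.44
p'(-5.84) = 222.39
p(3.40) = 38.34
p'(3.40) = 46.51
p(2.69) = 13.06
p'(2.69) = 25.68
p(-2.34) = -36.53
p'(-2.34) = 41.85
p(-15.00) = -6944.61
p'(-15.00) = 1352.39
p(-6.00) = -494.94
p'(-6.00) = 233.96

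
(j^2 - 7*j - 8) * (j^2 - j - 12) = j^4 - 8*j^3 - 13*j^2 + 92*j + 96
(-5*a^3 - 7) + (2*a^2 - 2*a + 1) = -5*a^3 + 2*a^2 - 2*a - 6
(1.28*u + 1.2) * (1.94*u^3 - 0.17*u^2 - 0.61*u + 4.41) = 2.4832*u^4 + 2.1104*u^3 - 0.9848*u^2 + 4.9128*u + 5.292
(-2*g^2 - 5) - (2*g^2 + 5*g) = -4*g^2 - 5*g - 5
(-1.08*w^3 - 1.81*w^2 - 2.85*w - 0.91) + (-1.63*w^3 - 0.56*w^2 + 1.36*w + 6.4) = -2.71*w^3 - 2.37*w^2 - 1.49*w + 5.49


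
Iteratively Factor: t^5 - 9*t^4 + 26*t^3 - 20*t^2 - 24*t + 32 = (t - 2)*(t^4 - 7*t^3 + 12*t^2 + 4*t - 16) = (t - 2)^2*(t^3 - 5*t^2 + 2*t + 8) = (t - 2)^2*(t + 1)*(t^2 - 6*t + 8) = (t - 2)^3*(t + 1)*(t - 4)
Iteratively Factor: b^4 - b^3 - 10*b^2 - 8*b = (b + 1)*(b^3 - 2*b^2 - 8*b) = b*(b + 1)*(b^2 - 2*b - 8) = b*(b - 4)*(b + 1)*(b + 2)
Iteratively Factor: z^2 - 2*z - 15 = (z + 3)*(z - 5)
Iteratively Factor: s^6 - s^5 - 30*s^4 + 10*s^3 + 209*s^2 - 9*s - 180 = (s - 5)*(s^5 + 4*s^4 - 10*s^3 - 40*s^2 + 9*s + 36) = (s - 5)*(s - 1)*(s^4 + 5*s^3 - 5*s^2 - 45*s - 36) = (s - 5)*(s - 3)*(s - 1)*(s^3 + 8*s^2 + 19*s + 12) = (s - 5)*(s - 3)*(s - 1)*(s + 1)*(s^2 + 7*s + 12) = (s - 5)*(s - 3)*(s - 1)*(s + 1)*(s + 4)*(s + 3)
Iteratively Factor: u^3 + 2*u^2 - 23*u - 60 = (u - 5)*(u^2 + 7*u + 12) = (u - 5)*(u + 4)*(u + 3)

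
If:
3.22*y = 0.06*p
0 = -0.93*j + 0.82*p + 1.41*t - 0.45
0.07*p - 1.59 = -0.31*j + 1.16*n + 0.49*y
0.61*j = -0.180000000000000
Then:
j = -0.30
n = 2.81609195402299*y - 1.44954776710006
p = 53.6666666666667*y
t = 0.124520404604116 - 31.210401891253*y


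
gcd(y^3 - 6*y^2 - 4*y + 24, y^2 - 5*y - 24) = 1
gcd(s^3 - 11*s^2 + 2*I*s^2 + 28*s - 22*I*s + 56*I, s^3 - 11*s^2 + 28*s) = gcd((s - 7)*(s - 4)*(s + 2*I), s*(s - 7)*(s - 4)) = s^2 - 11*s + 28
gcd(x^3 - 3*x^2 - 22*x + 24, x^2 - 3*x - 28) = x + 4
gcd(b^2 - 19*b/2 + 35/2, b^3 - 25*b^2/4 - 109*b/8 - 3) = 1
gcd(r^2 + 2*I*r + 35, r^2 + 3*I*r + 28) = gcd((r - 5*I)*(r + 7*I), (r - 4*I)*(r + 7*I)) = r + 7*I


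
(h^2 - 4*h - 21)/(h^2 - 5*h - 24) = (h - 7)/(h - 8)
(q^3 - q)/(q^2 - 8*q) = (q^2 - 1)/(q - 8)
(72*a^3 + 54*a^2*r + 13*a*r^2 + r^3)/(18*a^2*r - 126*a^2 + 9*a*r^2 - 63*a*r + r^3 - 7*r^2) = (4*a + r)/(r - 7)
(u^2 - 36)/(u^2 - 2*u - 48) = (u - 6)/(u - 8)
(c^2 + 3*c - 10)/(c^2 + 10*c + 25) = (c - 2)/(c + 5)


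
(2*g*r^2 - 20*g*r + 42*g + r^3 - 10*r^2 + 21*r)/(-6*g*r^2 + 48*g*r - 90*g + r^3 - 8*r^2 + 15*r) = (2*g*r - 14*g + r^2 - 7*r)/(-6*g*r + 30*g + r^2 - 5*r)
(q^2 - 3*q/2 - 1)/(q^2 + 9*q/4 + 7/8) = 4*(q - 2)/(4*q + 7)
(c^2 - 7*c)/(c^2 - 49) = c/(c + 7)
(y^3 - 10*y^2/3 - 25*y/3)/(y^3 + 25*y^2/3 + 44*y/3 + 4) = y*(3*y^2 - 10*y - 25)/(3*y^3 + 25*y^2 + 44*y + 12)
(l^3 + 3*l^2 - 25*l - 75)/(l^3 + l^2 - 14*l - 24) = (l^2 - 25)/(l^2 - 2*l - 8)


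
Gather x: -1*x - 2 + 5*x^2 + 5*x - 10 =5*x^2 + 4*x - 12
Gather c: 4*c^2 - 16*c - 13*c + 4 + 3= 4*c^2 - 29*c + 7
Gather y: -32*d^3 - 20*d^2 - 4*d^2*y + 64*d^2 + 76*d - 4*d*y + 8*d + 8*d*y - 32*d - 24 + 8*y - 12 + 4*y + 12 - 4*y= -32*d^3 + 44*d^2 + 52*d + y*(-4*d^2 + 4*d + 8) - 24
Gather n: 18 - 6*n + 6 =24 - 6*n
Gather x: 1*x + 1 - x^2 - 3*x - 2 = -x^2 - 2*x - 1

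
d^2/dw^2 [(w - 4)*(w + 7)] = 2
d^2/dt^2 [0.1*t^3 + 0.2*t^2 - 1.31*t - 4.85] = 0.6*t + 0.4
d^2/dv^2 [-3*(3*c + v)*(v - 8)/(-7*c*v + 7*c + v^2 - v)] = 6*((3*c + v)*(v - 8)*(7*c - 2*v + 1)^2 + ((3*c + v)*(v - 8) - (3*c + v)*(7*c - 2*v + 1) - (v - 8)*(7*c - 2*v + 1))*(7*c*v - 7*c - v^2 + v) + (7*c*v - 7*c - v^2 + v)^2)/(7*c*v - 7*c - v^2 + v)^3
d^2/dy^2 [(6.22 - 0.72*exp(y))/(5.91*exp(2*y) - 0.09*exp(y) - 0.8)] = (-25.148232*exp(4*y) + 868.62816*exp(3*y) - 30.350214*exp(2*y) + 117.734862*exp(y) - 0.90864)*exp(y)/(206.425071*exp(6*y) - 9.430587*exp(5*y) - 83.683827*exp(4*y) + 2.552391*exp(3*y) + 11.32776*exp(2*y) - 0.1728*exp(y) - 0.512)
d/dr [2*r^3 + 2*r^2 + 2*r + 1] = 6*r^2 + 4*r + 2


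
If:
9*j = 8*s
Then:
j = 8*s/9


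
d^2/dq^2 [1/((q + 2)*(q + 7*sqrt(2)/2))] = 4*(4*(q + 2)^2 + 2*(q + 2)*(2*q + 7*sqrt(2)) + (2*q + 7*sqrt(2))^2)/((q + 2)^3*(2*q + 7*sqrt(2))^3)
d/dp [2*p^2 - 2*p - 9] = 4*p - 2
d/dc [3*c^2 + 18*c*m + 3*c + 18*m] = 6*c + 18*m + 3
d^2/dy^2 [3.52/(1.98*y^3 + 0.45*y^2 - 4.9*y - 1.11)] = (-(41.8176*y + 3.168)*(1.98*y^3 + 0.45*y^2 - 4.9*y - 1.11) + 3.52*(5.94*y^2 + 0.9*y - 4.9)*(11.88*y^2 + 1.8*y - 9.8))/(1.98*y^3 + 0.45*y^2 - 4.9*y - 1.11)^3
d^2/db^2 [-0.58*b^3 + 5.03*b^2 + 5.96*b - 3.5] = 10.06 - 3.48*b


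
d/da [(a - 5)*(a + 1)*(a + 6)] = 3*a^2 + 4*a - 29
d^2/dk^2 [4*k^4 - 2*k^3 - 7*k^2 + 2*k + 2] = 48*k^2 - 12*k - 14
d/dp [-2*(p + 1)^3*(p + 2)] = (-8*p - 14)*(p + 1)^2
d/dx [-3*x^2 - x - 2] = -6*x - 1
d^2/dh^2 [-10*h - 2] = 0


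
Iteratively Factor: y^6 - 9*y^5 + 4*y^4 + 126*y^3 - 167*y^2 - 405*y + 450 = (y - 5)*(y^5 - 4*y^4 - 16*y^3 + 46*y^2 + 63*y - 90) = (y - 5)^2*(y^4 + y^3 - 11*y^2 - 9*y + 18) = (y - 5)^2*(y + 3)*(y^3 - 2*y^2 - 5*y + 6) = (y - 5)^2*(y - 1)*(y + 3)*(y^2 - y - 6) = (y - 5)^2*(y - 1)*(y + 2)*(y + 3)*(y - 3)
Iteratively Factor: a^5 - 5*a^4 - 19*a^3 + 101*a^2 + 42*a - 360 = (a - 3)*(a^4 - 2*a^3 - 25*a^2 + 26*a + 120) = (a - 5)*(a - 3)*(a^3 + 3*a^2 - 10*a - 24) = (a - 5)*(a - 3)*(a + 4)*(a^2 - a - 6) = (a - 5)*(a - 3)^2*(a + 4)*(a + 2)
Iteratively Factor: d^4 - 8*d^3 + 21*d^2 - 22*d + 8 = (d - 1)*(d^3 - 7*d^2 + 14*d - 8) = (d - 4)*(d - 1)*(d^2 - 3*d + 2) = (d - 4)*(d - 2)*(d - 1)*(d - 1)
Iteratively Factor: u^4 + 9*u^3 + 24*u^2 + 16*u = (u + 4)*(u^3 + 5*u^2 + 4*u) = (u + 1)*(u + 4)*(u^2 + 4*u) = (u + 1)*(u + 4)^2*(u)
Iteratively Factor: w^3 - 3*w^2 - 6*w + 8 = (w + 2)*(w^2 - 5*w + 4) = (w - 4)*(w + 2)*(w - 1)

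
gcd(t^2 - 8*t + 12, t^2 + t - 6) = t - 2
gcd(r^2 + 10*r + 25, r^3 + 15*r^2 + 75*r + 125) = r^2 + 10*r + 25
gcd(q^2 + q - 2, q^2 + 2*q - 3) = q - 1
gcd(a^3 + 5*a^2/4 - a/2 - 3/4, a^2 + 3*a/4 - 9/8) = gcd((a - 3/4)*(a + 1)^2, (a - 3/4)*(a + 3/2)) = a - 3/4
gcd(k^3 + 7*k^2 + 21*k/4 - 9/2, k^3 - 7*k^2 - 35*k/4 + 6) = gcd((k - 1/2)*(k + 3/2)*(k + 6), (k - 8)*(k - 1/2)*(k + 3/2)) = k^2 + k - 3/4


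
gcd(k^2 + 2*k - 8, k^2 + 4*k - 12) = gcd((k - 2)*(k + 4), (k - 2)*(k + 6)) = k - 2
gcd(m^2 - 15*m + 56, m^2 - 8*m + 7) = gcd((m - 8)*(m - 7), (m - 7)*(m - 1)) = m - 7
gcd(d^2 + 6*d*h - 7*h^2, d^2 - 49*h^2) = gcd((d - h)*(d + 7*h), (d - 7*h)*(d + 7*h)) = d + 7*h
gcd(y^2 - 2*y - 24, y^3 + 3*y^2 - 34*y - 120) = y^2 - 2*y - 24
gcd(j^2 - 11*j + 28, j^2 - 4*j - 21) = j - 7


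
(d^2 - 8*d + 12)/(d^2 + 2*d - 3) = (d^2 - 8*d + 12)/(d^2 + 2*d - 3)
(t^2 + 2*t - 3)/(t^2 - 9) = (t - 1)/(t - 3)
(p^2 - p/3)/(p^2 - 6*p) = (p - 1/3)/(p - 6)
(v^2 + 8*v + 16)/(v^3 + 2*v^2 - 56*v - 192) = (v + 4)/(v^2 - 2*v - 48)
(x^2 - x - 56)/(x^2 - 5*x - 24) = (x + 7)/(x + 3)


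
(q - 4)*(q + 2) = q^2 - 2*q - 8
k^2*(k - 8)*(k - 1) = k^4 - 9*k^3 + 8*k^2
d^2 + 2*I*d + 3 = (d - I)*(d + 3*I)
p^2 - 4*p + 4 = (p - 2)^2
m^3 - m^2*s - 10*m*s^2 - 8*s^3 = (m - 4*s)*(m + s)*(m + 2*s)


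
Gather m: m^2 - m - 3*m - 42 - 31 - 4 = m^2 - 4*m - 77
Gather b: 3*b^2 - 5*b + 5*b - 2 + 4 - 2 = 3*b^2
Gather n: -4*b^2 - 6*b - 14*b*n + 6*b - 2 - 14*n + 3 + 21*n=-4*b^2 + n*(7 - 14*b) + 1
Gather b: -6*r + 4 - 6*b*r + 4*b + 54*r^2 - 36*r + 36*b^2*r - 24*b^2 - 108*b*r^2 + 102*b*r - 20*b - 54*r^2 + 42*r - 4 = b^2*(36*r - 24) + b*(-108*r^2 + 96*r - 16)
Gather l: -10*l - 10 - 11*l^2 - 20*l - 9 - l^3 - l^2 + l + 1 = -l^3 - 12*l^2 - 29*l - 18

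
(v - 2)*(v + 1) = v^2 - v - 2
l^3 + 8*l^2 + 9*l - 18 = (l - 1)*(l + 3)*(l + 6)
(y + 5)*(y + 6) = y^2 + 11*y + 30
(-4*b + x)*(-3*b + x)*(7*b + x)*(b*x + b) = 84*b^4*x + 84*b^4 - 37*b^3*x^2 - 37*b^3*x + b*x^4 + b*x^3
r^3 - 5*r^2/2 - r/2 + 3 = (r - 2)*(r - 3/2)*(r + 1)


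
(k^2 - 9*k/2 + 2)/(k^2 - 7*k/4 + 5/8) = 4*(k - 4)/(4*k - 5)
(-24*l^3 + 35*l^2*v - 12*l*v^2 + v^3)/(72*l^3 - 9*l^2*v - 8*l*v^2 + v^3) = (-l + v)/(3*l + v)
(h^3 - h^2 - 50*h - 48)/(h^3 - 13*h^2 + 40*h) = (h^2 + 7*h + 6)/(h*(h - 5))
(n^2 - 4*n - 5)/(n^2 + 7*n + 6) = (n - 5)/(n + 6)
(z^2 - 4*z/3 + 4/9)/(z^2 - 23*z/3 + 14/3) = (z - 2/3)/(z - 7)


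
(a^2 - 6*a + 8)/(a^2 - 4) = (a - 4)/(a + 2)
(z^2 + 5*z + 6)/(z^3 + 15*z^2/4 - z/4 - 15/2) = 4/(4*z - 5)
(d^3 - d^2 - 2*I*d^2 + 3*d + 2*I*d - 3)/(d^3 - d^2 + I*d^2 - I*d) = (d - 3*I)/d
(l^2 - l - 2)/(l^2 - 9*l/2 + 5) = 2*(l + 1)/(2*l - 5)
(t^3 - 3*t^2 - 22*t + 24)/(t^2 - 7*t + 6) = t + 4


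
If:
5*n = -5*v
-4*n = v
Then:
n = 0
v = 0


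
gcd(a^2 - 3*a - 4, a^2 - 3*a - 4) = a^2 - 3*a - 4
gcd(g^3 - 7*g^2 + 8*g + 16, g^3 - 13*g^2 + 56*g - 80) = g^2 - 8*g + 16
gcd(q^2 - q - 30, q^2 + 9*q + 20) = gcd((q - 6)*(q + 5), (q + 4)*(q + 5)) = q + 5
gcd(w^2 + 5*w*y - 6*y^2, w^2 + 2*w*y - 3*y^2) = -w + y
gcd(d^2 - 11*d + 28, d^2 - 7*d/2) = 1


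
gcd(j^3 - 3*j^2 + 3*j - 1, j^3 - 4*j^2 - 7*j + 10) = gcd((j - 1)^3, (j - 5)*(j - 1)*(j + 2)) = j - 1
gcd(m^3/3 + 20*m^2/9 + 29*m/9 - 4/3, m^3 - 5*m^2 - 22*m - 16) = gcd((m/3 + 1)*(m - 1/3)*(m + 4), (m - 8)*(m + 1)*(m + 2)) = 1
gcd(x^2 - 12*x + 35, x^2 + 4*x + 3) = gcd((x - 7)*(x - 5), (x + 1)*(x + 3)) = 1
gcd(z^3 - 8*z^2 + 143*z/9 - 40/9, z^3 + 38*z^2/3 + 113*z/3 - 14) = z - 1/3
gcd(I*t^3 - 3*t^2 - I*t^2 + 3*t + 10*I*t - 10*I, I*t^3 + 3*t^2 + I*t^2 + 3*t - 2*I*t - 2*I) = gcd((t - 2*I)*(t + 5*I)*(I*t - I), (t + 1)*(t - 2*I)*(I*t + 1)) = t - 2*I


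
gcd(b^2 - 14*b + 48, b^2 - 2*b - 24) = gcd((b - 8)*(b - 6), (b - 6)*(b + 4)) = b - 6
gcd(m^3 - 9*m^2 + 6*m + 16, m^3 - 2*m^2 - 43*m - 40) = m^2 - 7*m - 8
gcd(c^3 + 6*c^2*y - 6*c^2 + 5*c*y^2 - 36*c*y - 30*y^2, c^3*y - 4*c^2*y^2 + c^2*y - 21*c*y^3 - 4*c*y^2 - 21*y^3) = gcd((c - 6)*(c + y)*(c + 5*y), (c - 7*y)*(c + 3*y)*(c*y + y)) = 1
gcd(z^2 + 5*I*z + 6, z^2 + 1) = z - I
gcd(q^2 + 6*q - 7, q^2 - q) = q - 1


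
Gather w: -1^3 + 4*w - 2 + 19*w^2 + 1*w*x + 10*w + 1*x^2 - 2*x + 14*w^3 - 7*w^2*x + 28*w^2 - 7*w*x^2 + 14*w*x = 14*w^3 + w^2*(47 - 7*x) + w*(-7*x^2 + 15*x + 14) + x^2 - 2*x - 3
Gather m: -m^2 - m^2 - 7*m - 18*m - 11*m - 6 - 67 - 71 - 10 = -2*m^2 - 36*m - 154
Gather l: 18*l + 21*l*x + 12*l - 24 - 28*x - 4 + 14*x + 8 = l*(21*x + 30) - 14*x - 20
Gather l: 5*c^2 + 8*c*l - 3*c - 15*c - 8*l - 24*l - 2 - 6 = 5*c^2 - 18*c + l*(8*c - 32) - 8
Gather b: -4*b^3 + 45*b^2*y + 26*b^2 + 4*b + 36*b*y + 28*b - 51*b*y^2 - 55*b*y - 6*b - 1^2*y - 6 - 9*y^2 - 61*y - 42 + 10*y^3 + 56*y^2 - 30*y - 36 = -4*b^3 + b^2*(45*y + 26) + b*(-51*y^2 - 19*y + 26) + 10*y^3 + 47*y^2 - 92*y - 84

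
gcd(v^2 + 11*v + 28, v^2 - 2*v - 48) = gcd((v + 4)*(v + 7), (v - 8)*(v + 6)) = 1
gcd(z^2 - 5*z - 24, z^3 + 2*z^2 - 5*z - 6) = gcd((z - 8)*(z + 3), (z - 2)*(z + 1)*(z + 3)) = z + 3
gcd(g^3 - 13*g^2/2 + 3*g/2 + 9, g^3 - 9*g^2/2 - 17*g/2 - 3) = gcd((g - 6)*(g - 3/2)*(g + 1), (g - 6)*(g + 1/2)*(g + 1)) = g^2 - 5*g - 6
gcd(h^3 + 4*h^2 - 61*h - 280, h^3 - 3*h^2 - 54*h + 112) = h^2 - h - 56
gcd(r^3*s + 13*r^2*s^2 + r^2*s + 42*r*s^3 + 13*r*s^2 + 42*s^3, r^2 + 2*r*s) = 1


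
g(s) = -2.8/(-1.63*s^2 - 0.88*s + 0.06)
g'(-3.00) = 0.17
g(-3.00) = 0.23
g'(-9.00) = 0.01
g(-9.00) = 0.02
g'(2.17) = -0.25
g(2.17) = 0.29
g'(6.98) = -0.01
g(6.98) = 0.03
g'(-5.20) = 0.03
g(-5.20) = 0.07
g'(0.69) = -5.00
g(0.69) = 2.12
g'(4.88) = -0.03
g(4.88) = 0.07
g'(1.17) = -1.28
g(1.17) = 0.87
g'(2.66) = -0.14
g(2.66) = 0.20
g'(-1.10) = 8.50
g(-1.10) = 2.97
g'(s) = -2.8*(3.26*s + 0.88)/(-1.63*s^2 - 0.88*s + 0.06)^2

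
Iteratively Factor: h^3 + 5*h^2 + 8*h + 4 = (h + 2)*(h^2 + 3*h + 2) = (h + 2)^2*(h + 1)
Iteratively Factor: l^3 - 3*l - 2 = (l - 2)*(l^2 + 2*l + 1) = (l - 2)*(l + 1)*(l + 1)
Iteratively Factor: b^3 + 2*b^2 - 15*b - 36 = (b + 3)*(b^2 - b - 12) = (b + 3)^2*(b - 4)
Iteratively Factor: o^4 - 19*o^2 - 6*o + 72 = (o - 2)*(o^3 + 2*o^2 - 15*o - 36) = (o - 2)*(o + 3)*(o^2 - o - 12) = (o - 4)*(o - 2)*(o + 3)*(o + 3)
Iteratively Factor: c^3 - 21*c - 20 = (c + 4)*(c^2 - 4*c - 5) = (c - 5)*(c + 4)*(c + 1)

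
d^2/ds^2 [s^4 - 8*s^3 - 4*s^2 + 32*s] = 12*s^2 - 48*s - 8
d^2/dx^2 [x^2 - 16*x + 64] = 2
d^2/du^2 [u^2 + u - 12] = 2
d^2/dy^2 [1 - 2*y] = 0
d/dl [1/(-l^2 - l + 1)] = (2*l + 1)/(l^2 + l - 1)^2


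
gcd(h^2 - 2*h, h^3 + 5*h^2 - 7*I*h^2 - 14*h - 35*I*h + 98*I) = h - 2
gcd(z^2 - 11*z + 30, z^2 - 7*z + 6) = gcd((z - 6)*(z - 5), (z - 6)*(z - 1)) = z - 6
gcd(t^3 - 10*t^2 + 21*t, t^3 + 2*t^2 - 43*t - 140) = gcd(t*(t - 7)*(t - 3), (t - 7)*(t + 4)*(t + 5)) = t - 7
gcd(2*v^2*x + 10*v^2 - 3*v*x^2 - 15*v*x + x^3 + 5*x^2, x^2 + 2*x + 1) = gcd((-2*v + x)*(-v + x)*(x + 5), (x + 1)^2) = 1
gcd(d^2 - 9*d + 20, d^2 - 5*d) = d - 5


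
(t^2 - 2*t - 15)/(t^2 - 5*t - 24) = (t - 5)/(t - 8)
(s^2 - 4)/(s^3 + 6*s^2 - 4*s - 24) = 1/(s + 6)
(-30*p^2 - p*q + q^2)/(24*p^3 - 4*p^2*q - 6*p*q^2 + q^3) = (-5*p - q)/(4*p^2 - q^2)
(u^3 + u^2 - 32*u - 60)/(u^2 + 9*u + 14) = (u^2 - u - 30)/(u + 7)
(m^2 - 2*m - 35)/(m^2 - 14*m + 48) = (m^2 - 2*m - 35)/(m^2 - 14*m + 48)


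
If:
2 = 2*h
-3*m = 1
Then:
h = 1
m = -1/3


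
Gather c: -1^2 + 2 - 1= 0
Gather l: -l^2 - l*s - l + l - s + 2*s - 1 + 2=-l^2 - l*s + s + 1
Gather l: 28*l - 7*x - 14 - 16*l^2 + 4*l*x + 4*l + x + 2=-16*l^2 + l*(4*x + 32) - 6*x - 12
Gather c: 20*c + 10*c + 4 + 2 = 30*c + 6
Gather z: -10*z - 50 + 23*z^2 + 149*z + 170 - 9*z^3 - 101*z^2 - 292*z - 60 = -9*z^3 - 78*z^2 - 153*z + 60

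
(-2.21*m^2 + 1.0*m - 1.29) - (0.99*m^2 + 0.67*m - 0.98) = -3.2*m^2 + 0.33*m - 0.31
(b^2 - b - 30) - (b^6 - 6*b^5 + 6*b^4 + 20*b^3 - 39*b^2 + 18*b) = -b^6 + 6*b^5 - 6*b^4 - 20*b^3 + 40*b^2 - 19*b - 30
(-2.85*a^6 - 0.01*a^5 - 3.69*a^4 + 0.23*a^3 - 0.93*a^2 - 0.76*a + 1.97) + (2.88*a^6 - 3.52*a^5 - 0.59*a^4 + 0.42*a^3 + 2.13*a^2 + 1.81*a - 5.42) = 0.0299999999999998*a^6 - 3.53*a^5 - 4.28*a^4 + 0.65*a^3 + 1.2*a^2 + 1.05*a - 3.45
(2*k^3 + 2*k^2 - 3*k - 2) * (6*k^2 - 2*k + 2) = 12*k^5 + 8*k^4 - 18*k^3 - 2*k^2 - 2*k - 4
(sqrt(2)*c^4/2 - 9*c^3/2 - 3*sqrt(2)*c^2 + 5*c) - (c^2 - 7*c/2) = sqrt(2)*c^4/2 - 9*c^3/2 - 3*sqrt(2)*c^2 - c^2 + 17*c/2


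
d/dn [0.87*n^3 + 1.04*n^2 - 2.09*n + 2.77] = 2.61*n^2 + 2.08*n - 2.09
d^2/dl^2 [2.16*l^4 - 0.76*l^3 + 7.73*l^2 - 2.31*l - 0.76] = 25.92*l^2 - 4.56*l + 15.46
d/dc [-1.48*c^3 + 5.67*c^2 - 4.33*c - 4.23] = -4.44*c^2 + 11.34*c - 4.33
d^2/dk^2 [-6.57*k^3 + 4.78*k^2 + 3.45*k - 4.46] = 9.56 - 39.42*k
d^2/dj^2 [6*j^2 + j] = 12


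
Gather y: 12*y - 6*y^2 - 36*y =-6*y^2 - 24*y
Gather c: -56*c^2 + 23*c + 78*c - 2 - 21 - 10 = -56*c^2 + 101*c - 33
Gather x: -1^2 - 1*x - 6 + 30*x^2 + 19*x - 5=30*x^2 + 18*x - 12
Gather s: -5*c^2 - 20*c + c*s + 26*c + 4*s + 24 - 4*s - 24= -5*c^2 + c*s + 6*c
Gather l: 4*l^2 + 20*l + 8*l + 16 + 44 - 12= 4*l^2 + 28*l + 48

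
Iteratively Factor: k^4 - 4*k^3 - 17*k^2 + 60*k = (k)*(k^3 - 4*k^2 - 17*k + 60) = k*(k - 3)*(k^2 - k - 20) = k*(k - 3)*(k + 4)*(k - 5)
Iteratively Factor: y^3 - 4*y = (y - 2)*(y^2 + 2*y) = y*(y - 2)*(y + 2)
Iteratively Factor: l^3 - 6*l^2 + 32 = (l - 4)*(l^2 - 2*l - 8) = (l - 4)^2*(l + 2)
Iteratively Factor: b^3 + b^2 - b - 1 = (b + 1)*(b^2 - 1) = (b + 1)^2*(b - 1)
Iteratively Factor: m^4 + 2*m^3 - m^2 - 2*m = (m)*(m^3 + 2*m^2 - m - 2) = m*(m - 1)*(m^2 + 3*m + 2) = m*(m - 1)*(m + 2)*(m + 1)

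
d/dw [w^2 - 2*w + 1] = 2*w - 2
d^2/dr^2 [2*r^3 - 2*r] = 12*r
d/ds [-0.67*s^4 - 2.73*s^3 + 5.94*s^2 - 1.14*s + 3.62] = -2.68*s^3 - 8.19*s^2 + 11.88*s - 1.14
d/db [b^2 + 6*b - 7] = 2*b + 6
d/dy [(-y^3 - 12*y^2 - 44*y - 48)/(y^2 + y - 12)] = (-y^2 + 6*y + 36)/(y^2 - 6*y + 9)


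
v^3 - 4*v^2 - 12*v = v*(v - 6)*(v + 2)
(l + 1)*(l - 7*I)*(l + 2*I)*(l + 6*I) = l^4 + l^3 + I*l^3 + 44*l^2 + I*l^2 + 44*l + 84*I*l + 84*I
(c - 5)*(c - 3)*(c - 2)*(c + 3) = c^4 - 7*c^3 + c^2 + 63*c - 90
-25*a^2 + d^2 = (-5*a + d)*(5*a + d)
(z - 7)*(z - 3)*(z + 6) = z^3 - 4*z^2 - 39*z + 126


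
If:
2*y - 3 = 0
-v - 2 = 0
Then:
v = -2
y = 3/2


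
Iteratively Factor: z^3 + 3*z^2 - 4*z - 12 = (z - 2)*(z^2 + 5*z + 6) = (z - 2)*(z + 3)*(z + 2)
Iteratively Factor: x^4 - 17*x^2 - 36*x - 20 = (x + 1)*(x^3 - x^2 - 16*x - 20) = (x + 1)*(x + 2)*(x^2 - 3*x - 10) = (x + 1)*(x + 2)^2*(x - 5)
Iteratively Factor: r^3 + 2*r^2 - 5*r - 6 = (r - 2)*(r^2 + 4*r + 3) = (r - 2)*(r + 3)*(r + 1)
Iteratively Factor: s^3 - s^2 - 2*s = (s + 1)*(s^2 - 2*s) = s*(s + 1)*(s - 2)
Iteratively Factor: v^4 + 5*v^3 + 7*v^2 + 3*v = (v + 3)*(v^3 + 2*v^2 + v) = (v + 1)*(v + 3)*(v^2 + v) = (v + 1)^2*(v + 3)*(v)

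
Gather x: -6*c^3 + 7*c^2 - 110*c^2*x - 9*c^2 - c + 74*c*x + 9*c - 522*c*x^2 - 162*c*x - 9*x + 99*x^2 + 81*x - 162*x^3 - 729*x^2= -6*c^3 - 2*c^2 + 8*c - 162*x^3 + x^2*(-522*c - 630) + x*(-110*c^2 - 88*c + 72)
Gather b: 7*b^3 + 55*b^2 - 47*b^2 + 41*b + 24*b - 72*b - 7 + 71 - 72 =7*b^3 + 8*b^2 - 7*b - 8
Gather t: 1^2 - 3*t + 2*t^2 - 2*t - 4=2*t^2 - 5*t - 3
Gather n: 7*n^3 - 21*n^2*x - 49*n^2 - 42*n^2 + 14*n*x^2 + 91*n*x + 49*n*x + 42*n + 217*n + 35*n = 7*n^3 + n^2*(-21*x - 91) + n*(14*x^2 + 140*x + 294)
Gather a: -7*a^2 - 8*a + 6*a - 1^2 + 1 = -7*a^2 - 2*a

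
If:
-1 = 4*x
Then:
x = -1/4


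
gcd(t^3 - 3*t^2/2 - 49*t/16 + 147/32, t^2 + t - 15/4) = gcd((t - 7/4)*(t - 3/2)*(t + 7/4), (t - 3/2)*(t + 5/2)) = t - 3/2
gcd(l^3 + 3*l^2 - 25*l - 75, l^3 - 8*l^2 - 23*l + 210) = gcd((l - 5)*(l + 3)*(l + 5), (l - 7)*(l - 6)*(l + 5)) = l + 5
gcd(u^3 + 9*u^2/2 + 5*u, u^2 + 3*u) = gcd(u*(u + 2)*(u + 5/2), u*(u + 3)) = u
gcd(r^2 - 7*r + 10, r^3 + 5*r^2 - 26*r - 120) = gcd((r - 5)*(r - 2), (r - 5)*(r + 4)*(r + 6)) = r - 5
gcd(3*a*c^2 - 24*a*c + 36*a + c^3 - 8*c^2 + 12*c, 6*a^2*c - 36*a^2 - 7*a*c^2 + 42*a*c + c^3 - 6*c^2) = c - 6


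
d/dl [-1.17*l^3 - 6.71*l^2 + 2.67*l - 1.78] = -3.51*l^2 - 13.42*l + 2.67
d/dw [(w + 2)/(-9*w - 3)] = 5/(3*(9*w^2 + 6*w + 1))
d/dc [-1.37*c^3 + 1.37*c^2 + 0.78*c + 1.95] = -4.11*c^2 + 2.74*c + 0.78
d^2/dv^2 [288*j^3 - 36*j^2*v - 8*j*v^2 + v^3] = -16*j + 6*v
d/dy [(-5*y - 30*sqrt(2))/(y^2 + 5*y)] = 5*(-y*(y + 5) + (y + 6*sqrt(2))*(2*y + 5))/(y^2*(y + 5)^2)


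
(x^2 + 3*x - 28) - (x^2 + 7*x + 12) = -4*x - 40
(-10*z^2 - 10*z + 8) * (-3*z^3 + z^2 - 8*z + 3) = 30*z^5 + 20*z^4 + 46*z^3 + 58*z^2 - 94*z + 24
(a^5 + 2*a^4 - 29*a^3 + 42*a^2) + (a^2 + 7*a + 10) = a^5 + 2*a^4 - 29*a^3 + 43*a^2 + 7*a + 10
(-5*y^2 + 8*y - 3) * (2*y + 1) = -10*y^3 + 11*y^2 + 2*y - 3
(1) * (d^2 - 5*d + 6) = d^2 - 5*d + 6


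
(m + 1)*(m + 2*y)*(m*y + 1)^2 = m^4*y^2 + 2*m^3*y^3 + m^3*y^2 + 2*m^3*y + 2*m^2*y^3 + 4*m^2*y^2 + 2*m^2*y + m^2 + 4*m*y^2 + 2*m*y + m + 2*y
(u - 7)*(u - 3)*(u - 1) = u^3 - 11*u^2 + 31*u - 21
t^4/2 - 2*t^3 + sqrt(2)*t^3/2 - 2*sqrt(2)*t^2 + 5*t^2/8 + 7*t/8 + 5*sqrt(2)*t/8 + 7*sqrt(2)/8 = (t/2 + sqrt(2)/2)*(t - 7/2)*(t - 1)*(t + 1/2)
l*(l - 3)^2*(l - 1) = l^4 - 7*l^3 + 15*l^2 - 9*l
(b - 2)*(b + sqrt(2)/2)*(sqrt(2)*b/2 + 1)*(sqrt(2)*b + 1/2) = b^4 - 2*b^3 + 7*sqrt(2)*b^3/4 - 7*sqrt(2)*b^2/2 + 7*b^2/4 - 7*b/2 + sqrt(2)*b/4 - sqrt(2)/2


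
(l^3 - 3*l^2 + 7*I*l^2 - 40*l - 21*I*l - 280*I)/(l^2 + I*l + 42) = (l^2 - 3*l - 40)/(l - 6*I)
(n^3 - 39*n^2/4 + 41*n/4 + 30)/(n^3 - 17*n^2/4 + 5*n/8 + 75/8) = 2*(n - 8)/(2*n - 5)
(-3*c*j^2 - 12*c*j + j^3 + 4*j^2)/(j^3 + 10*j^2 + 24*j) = (-3*c + j)/(j + 6)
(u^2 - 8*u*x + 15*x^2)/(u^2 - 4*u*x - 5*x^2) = (u - 3*x)/(u + x)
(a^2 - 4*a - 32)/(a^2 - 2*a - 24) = (a - 8)/(a - 6)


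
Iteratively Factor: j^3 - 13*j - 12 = (j + 1)*(j^2 - j - 12) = (j + 1)*(j + 3)*(j - 4)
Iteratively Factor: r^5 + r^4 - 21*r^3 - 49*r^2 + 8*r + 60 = (r + 2)*(r^4 - r^3 - 19*r^2 - 11*r + 30) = (r + 2)*(r + 3)*(r^3 - 4*r^2 - 7*r + 10) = (r - 5)*(r + 2)*(r + 3)*(r^2 + r - 2) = (r - 5)*(r + 2)^2*(r + 3)*(r - 1)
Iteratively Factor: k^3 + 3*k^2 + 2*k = (k + 1)*(k^2 + 2*k) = k*(k + 1)*(k + 2)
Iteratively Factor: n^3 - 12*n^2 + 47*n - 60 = (n - 5)*(n^2 - 7*n + 12) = (n - 5)*(n - 3)*(n - 4)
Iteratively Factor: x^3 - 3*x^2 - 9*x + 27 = (x - 3)*(x^2 - 9) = (x - 3)^2*(x + 3)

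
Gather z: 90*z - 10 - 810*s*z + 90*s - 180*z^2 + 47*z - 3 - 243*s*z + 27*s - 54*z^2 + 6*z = 117*s - 234*z^2 + z*(143 - 1053*s) - 13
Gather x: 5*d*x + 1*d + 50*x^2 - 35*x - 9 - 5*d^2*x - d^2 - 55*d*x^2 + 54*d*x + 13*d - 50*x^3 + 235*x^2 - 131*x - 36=-d^2 + 14*d - 50*x^3 + x^2*(285 - 55*d) + x*(-5*d^2 + 59*d - 166) - 45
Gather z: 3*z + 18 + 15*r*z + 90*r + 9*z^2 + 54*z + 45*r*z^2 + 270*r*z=90*r + z^2*(45*r + 9) + z*(285*r + 57) + 18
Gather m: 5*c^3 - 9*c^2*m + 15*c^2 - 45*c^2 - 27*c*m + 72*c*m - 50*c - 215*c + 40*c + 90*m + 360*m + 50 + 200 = 5*c^3 - 30*c^2 - 225*c + m*(-9*c^2 + 45*c + 450) + 250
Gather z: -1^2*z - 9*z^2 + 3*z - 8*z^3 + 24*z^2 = -8*z^3 + 15*z^2 + 2*z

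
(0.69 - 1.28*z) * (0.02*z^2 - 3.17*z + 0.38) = -0.0256*z^3 + 4.0714*z^2 - 2.6737*z + 0.2622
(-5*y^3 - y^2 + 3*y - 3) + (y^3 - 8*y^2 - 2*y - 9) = -4*y^3 - 9*y^2 + y - 12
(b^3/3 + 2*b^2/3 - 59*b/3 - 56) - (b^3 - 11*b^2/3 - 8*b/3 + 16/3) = -2*b^3/3 + 13*b^2/3 - 17*b - 184/3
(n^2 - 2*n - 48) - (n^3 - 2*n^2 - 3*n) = -n^3 + 3*n^2 + n - 48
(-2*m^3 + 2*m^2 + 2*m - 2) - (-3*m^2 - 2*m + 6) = -2*m^3 + 5*m^2 + 4*m - 8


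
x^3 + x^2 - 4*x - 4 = (x - 2)*(x + 1)*(x + 2)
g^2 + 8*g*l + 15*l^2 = (g + 3*l)*(g + 5*l)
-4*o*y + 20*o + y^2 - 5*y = (-4*o + y)*(y - 5)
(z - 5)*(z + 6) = z^2 + z - 30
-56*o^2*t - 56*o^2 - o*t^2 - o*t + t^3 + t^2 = (-8*o + t)*(7*o + t)*(t + 1)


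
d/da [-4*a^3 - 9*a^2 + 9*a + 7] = -12*a^2 - 18*a + 9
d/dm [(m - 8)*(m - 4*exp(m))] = m - (m - 8)*(4*exp(m) - 1) - 4*exp(m)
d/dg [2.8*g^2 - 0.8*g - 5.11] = 5.6*g - 0.8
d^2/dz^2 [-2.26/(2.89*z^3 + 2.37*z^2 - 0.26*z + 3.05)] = ((39.1884*z + 10.7124)*(2.89*z^3 + 2.37*z^2 - 0.26*z + 3.05) - 2.26*(8.67*z^2 + 4.74*z - 0.26)*(17.34*z^2 + 9.48*z - 0.52))/(2.89*z^3 + 2.37*z^2 - 0.26*z + 3.05)^3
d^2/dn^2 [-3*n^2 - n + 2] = -6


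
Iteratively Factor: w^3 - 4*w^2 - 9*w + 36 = (w - 4)*(w^2 - 9) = (w - 4)*(w + 3)*(w - 3)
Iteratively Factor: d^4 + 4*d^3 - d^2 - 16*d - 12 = (d + 3)*(d^3 + d^2 - 4*d - 4) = (d + 1)*(d + 3)*(d^2 - 4) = (d - 2)*(d + 1)*(d + 3)*(d + 2)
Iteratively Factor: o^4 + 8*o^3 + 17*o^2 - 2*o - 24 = (o + 4)*(o^3 + 4*o^2 + o - 6) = (o - 1)*(o + 4)*(o^2 + 5*o + 6) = (o - 1)*(o + 2)*(o + 4)*(o + 3)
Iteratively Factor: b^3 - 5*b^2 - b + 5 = (b - 5)*(b^2 - 1) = (b - 5)*(b - 1)*(b + 1)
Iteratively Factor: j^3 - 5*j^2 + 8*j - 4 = (j - 2)*(j^2 - 3*j + 2) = (j - 2)*(j - 1)*(j - 2)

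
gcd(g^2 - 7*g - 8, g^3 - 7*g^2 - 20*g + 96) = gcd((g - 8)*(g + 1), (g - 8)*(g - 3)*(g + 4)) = g - 8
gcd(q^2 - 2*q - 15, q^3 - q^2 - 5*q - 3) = 1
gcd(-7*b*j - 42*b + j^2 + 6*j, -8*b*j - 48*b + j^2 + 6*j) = j + 6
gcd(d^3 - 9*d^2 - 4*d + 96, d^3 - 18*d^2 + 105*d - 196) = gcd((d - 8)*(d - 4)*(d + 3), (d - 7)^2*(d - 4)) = d - 4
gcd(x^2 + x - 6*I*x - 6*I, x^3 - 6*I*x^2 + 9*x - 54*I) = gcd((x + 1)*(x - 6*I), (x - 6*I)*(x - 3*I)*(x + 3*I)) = x - 6*I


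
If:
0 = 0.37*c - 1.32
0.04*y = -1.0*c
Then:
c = 3.57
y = -89.19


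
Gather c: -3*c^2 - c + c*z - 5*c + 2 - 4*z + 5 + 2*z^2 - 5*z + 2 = -3*c^2 + c*(z - 6) + 2*z^2 - 9*z + 9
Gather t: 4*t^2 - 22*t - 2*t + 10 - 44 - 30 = 4*t^2 - 24*t - 64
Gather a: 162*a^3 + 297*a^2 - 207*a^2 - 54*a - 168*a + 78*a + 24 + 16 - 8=162*a^3 + 90*a^2 - 144*a + 32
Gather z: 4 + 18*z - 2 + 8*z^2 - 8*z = 8*z^2 + 10*z + 2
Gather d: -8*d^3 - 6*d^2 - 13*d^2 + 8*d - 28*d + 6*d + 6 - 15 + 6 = -8*d^3 - 19*d^2 - 14*d - 3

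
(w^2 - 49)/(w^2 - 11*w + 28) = (w + 7)/(w - 4)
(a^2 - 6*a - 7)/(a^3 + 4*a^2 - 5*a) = (a^2 - 6*a - 7)/(a*(a^2 + 4*a - 5))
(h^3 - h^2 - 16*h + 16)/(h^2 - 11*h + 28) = (h^2 + 3*h - 4)/(h - 7)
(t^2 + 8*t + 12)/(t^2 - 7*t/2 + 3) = 2*(t^2 + 8*t + 12)/(2*t^2 - 7*t + 6)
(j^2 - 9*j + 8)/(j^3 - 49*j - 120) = (j - 1)/(j^2 + 8*j + 15)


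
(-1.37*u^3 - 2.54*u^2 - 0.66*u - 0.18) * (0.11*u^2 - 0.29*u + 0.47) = -0.1507*u^5 + 0.1179*u^4 + 0.0200999999999999*u^3 - 1.0222*u^2 - 0.258*u - 0.0846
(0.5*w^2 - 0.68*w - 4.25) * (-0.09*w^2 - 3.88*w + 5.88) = -0.045*w^4 - 1.8788*w^3 + 5.9609*w^2 + 12.4916*w - 24.99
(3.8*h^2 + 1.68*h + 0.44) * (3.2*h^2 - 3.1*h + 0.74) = 12.16*h^4 - 6.404*h^3 - 0.988*h^2 - 0.1208*h + 0.3256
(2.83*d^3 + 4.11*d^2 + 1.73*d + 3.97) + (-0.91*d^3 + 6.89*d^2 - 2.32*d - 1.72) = 1.92*d^3 + 11.0*d^2 - 0.59*d + 2.25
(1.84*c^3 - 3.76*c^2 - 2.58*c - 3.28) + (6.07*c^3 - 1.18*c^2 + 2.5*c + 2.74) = 7.91*c^3 - 4.94*c^2 - 0.0800000000000001*c - 0.54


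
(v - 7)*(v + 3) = v^2 - 4*v - 21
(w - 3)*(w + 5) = w^2 + 2*w - 15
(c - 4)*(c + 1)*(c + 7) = c^3 + 4*c^2 - 25*c - 28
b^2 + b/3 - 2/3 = (b - 2/3)*(b + 1)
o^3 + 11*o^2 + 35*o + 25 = (o + 1)*(o + 5)^2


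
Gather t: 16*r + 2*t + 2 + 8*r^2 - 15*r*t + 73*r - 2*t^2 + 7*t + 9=8*r^2 + 89*r - 2*t^2 + t*(9 - 15*r) + 11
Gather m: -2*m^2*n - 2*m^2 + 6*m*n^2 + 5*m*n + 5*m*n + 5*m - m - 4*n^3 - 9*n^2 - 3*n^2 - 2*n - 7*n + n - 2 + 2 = m^2*(-2*n - 2) + m*(6*n^2 + 10*n + 4) - 4*n^3 - 12*n^2 - 8*n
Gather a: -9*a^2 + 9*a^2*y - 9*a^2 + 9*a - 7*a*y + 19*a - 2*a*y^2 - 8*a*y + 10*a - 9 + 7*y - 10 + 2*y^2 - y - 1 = a^2*(9*y - 18) + a*(-2*y^2 - 15*y + 38) + 2*y^2 + 6*y - 20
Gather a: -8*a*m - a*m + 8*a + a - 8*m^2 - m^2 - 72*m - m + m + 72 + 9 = a*(9 - 9*m) - 9*m^2 - 72*m + 81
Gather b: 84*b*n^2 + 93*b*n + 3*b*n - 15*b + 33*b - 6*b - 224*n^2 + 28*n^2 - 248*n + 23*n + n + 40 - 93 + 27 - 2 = b*(84*n^2 + 96*n + 12) - 196*n^2 - 224*n - 28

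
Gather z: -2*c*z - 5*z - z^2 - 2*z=-z^2 + z*(-2*c - 7)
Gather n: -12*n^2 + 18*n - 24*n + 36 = -12*n^2 - 6*n + 36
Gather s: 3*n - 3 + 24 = 3*n + 21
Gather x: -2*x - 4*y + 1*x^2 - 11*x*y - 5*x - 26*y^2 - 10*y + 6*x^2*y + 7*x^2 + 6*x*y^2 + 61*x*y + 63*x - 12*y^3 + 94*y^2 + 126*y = x^2*(6*y + 8) + x*(6*y^2 + 50*y + 56) - 12*y^3 + 68*y^2 + 112*y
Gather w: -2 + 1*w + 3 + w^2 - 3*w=w^2 - 2*w + 1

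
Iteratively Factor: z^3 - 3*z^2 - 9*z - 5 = (z + 1)*(z^2 - 4*z - 5) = (z - 5)*(z + 1)*(z + 1)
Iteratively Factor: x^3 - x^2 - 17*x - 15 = (x - 5)*(x^2 + 4*x + 3) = (x - 5)*(x + 1)*(x + 3)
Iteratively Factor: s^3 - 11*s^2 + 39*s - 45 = (s - 5)*(s^2 - 6*s + 9) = (s - 5)*(s - 3)*(s - 3)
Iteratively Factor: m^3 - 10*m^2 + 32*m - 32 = (m - 4)*(m^2 - 6*m + 8) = (m - 4)*(m - 2)*(m - 4)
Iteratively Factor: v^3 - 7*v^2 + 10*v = (v)*(v^2 - 7*v + 10) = v*(v - 2)*(v - 5)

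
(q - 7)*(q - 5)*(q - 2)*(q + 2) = q^4 - 12*q^3 + 31*q^2 + 48*q - 140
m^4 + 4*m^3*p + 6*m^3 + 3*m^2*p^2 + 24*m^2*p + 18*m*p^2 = m*(m + 6)*(m + p)*(m + 3*p)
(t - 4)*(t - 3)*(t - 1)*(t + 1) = t^4 - 7*t^3 + 11*t^2 + 7*t - 12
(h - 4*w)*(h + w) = h^2 - 3*h*w - 4*w^2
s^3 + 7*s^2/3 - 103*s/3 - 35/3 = (s - 5)*(s + 1/3)*(s + 7)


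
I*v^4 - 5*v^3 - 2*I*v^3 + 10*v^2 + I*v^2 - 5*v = v*(v - 1)*(v + 5*I)*(I*v - I)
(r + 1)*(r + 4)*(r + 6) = r^3 + 11*r^2 + 34*r + 24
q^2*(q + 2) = q^3 + 2*q^2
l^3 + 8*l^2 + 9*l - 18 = (l - 1)*(l + 3)*(l + 6)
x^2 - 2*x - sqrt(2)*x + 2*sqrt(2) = (x - 2)*(x - sqrt(2))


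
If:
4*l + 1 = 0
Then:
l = -1/4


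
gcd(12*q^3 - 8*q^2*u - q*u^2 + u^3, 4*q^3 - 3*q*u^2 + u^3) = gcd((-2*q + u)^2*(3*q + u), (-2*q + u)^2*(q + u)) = 4*q^2 - 4*q*u + u^2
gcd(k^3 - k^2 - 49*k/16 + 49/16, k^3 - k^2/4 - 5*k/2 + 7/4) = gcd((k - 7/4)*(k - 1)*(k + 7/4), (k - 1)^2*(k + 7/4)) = k^2 + 3*k/4 - 7/4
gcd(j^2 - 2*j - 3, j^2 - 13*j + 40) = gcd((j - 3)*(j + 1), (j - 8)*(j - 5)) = 1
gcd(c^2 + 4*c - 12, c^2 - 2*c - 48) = c + 6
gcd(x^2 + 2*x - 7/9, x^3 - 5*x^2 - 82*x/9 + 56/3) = x + 7/3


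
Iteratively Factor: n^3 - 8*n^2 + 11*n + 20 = (n - 4)*(n^2 - 4*n - 5) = (n - 4)*(n + 1)*(n - 5)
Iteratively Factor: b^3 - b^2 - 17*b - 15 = (b + 1)*(b^2 - 2*b - 15) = (b + 1)*(b + 3)*(b - 5)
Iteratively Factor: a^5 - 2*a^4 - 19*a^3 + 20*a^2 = (a)*(a^4 - 2*a^3 - 19*a^2 + 20*a) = a*(a - 1)*(a^3 - a^2 - 20*a) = a^2*(a - 1)*(a^2 - a - 20) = a^2*(a - 1)*(a + 4)*(a - 5)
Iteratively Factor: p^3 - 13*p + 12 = (p - 1)*(p^2 + p - 12) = (p - 1)*(p + 4)*(p - 3)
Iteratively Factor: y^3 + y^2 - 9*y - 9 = (y + 3)*(y^2 - 2*y - 3) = (y + 1)*(y + 3)*(y - 3)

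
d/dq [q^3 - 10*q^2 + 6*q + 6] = 3*q^2 - 20*q + 6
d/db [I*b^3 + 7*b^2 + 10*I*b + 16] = 3*I*b^2 + 14*b + 10*I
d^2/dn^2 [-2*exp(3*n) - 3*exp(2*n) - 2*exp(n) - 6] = (-18*exp(2*n) - 12*exp(n) - 2)*exp(n)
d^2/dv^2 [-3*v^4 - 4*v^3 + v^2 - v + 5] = -36*v^2 - 24*v + 2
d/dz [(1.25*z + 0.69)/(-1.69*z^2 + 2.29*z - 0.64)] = (2.1125*z^2 + 2.3322*z - 2.3801)/(2.8561*z^4 - 7.7402*z^3 + 7.4073*z^2 - 2.9312*z + 0.4096)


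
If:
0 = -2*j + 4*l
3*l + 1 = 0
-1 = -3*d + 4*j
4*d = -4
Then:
No Solution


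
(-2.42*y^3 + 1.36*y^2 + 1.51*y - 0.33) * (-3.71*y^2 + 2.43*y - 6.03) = 8.9782*y^5 - 10.9262*y^4 + 12.2953*y^3 - 3.3072*y^2 - 9.9072*y + 1.9899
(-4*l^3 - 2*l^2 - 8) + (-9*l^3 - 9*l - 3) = -13*l^3 - 2*l^2 - 9*l - 11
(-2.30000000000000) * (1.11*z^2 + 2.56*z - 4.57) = -2.553*z^2 - 5.888*z + 10.511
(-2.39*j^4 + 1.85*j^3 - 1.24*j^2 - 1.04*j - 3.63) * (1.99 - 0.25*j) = 0.5975*j^5 - 5.2186*j^4 + 3.9915*j^3 - 2.2076*j^2 - 1.1621*j - 7.2237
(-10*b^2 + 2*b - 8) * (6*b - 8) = -60*b^3 + 92*b^2 - 64*b + 64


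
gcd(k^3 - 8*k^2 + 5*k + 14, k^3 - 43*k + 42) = 1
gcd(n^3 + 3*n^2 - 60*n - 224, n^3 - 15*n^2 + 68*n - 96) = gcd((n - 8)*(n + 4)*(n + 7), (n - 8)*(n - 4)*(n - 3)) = n - 8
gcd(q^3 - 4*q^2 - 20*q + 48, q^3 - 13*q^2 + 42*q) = q - 6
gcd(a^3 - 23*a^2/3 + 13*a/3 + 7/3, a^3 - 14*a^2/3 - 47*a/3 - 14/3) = a^2 - 20*a/3 - 7/3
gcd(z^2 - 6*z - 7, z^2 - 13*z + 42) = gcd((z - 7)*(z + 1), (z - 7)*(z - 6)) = z - 7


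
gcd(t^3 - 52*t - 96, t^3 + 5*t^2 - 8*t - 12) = t + 6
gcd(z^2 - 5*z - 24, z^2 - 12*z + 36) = 1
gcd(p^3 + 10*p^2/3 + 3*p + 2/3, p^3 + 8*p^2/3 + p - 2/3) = p^2 + 3*p + 2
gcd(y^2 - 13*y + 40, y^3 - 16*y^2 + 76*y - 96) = y - 8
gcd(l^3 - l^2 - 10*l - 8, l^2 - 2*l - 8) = l^2 - 2*l - 8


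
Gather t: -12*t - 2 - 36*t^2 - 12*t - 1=-36*t^2 - 24*t - 3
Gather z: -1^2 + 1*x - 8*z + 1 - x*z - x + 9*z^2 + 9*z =9*z^2 + z*(1 - x)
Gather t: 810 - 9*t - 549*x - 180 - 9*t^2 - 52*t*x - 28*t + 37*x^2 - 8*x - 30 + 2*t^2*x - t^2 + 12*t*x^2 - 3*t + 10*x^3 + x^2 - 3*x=t^2*(2*x - 10) + t*(12*x^2 - 52*x - 40) + 10*x^3 + 38*x^2 - 560*x + 600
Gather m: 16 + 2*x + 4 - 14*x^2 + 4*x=-14*x^2 + 6*x + 20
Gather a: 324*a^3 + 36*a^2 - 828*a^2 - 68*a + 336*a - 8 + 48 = 324*a^3 - 792*a^2 + 268*a + 40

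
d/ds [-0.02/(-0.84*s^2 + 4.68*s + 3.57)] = (0.0936 - 0.0336*s)/(-0.84*s^2 + 4.68*s + 3.57)^2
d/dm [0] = 0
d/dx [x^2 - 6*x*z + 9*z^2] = 2*x - 6*z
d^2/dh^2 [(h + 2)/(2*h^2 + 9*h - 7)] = 2*((h + 2)*(4*h + 9)^2 - (6*h + 13)*(2*h^2 + 9*h - 7))/(2*h^2 + 9*h - 7)^3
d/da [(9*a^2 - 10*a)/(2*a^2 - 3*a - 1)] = (-7*a^2 - 18*a + 10)/(4*a^4 - 12*a^3 + 5*a^2 + 6*a + 1)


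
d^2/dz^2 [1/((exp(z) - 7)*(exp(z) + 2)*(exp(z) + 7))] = (9*exp(5*z) + 22*exp(4*z) - 82*exp(3*z) + 588*exp(2*z) + 3185*exp(z) - 4802)*exp(z)/(exp(9*z) + 6*exp(8*z) - 135*exp(7*z) - 874*exp(6*z) + 5439*exp(5*z) + 42042*exp(4*z) - 31213*exp(3*z) - 648270*exp(2*z) - 1411788*exp(z) - 941192)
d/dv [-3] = 0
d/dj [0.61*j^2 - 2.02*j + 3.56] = 1.22*j - 2.02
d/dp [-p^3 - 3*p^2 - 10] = 3*p*(-p - 2)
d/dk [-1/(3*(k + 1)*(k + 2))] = (2*k + 3)/(3*(k + 1)^2*(k + 2)^2)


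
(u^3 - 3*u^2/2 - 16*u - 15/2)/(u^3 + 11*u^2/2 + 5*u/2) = (u^2 - 2*u - 15)/(u*(u + 5))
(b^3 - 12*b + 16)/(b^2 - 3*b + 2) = (b^2 + 2*b - 8)/(b - 1)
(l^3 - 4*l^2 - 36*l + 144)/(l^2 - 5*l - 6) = (l^2 + 2*l - 24)/(l + 1)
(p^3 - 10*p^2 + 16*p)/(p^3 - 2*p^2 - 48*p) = (p - 2)/(p + 6)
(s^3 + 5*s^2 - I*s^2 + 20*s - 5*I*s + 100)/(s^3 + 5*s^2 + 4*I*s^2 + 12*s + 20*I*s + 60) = (s^2 - I*s + 20)/(s^2 + 4*I*s + 12)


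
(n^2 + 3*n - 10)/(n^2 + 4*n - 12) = (n + 5)/(n + 6)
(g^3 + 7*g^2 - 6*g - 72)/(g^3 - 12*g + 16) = (g^2 + 3*g - 18)/(g^2 - 4*g + 4)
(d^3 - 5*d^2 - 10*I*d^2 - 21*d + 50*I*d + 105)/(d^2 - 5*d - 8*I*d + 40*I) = (d^2 - 10*I*d - 21)/(d - 8*I)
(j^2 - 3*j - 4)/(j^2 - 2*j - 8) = (j + 1)/(j + 2)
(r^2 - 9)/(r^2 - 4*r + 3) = (r + 3)/(r - 1)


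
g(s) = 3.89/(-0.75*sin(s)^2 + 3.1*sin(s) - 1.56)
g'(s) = 3.89*(1.5*sin(s)*cos(s) - 3.1*cos(s))/(-0.75*sin(s)^2 + 3.1*sin(s) - 1.56)^2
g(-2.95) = -1.79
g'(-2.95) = 2.73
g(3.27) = -1.98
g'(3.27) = 3.28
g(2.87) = -4.97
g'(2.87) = 16.52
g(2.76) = -7.63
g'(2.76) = 35.33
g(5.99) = -1.54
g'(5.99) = -2.07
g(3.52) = -1.39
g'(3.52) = 1.68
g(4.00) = -0.90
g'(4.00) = 0.57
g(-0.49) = -1.22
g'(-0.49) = -1.29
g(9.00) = -9.49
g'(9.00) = 52.38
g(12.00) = -1.13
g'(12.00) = -1.08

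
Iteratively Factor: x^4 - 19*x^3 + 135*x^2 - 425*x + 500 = (x - 4)*(x^3 - 15*x^2 + 75*x - 125) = (x - 5)*(x - 4)*(x^2 - 10*x + 25) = (x - 5)^2*(x - 4)*(x - 5)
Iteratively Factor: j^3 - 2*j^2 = (j)*(j^2 - 2*j) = j*(j - 2)*(j)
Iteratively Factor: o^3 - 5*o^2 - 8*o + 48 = (o - 4)*(o^2 - o - 12) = (o - 4)^2*(o + 3)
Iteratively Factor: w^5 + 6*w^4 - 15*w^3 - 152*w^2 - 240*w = (w + 4)*(w^4 + 2*w^3 - 23*w^2 - 60*w) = w*(w + 4)*(w^3 + 2*w^2 - 23*w - 60) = w*(w + 3)*(w + 4)*(w^2 - w - 20) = w*(w + 3)*(w + 4)^2*(w - 5)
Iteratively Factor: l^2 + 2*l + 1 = (l + 1)*(l + 1)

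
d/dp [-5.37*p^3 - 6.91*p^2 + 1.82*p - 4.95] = -16.11*p^2 - 13.82*p + 1.82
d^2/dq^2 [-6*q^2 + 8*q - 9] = -12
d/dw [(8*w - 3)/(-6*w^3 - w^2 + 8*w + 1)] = 2*(-24*w^3 - 4*w^2 + 32*w + (8*w - 3)*(9*w^2 + w - 4) + 4)/(6*w^3 + w^2 - 8*w - 1)^2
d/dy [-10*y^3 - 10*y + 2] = -30*y^2 - 10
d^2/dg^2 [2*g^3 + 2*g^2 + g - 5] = 12*g + 4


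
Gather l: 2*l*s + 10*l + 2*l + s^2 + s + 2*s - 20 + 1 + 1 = l*(2*s + 12) + s^2 + 3*s - 18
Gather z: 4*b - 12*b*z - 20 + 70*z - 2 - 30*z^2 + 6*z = 4*b - 30*z^2 + z*(76 - 12*b) - 22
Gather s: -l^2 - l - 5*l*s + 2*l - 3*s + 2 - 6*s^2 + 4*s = -l^2 + l - 6*s^2 + s*(1 - 5*l) + 2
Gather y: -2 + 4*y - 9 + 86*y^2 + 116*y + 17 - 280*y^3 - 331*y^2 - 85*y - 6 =-280*y^3 - 245*y^2 + 35*y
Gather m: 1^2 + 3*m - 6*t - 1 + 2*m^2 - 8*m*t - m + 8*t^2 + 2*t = 2*m^2 + m*(2 - 8*t) + 8*t^2 - 4*t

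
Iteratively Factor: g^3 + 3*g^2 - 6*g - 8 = (g - 2)*(g^2 + 5*g + 4) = (g - 2)*(g + 4)*(g + 1)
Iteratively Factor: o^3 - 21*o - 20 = (o + 1)*(o^2 - o - 20) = (o - 5)*(o + 1)*(o + 4)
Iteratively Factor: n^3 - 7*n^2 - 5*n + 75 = (n - 5)*(n^2 - 2*n - 15) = (n - 5)^2*(n + 3)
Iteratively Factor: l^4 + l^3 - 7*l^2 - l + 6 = (l - 1)*(l^3 + 2*l^2 - 5*l - 6) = (l - 2)*(l - 1)*(l^2 + 4*l + 3) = (l - 2)*(l - 1)*(l + 3)*(l + 1)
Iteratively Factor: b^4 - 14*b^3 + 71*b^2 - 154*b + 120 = (b - 5)*(b^3 - 9*b^2 + 26*b - 24) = (b - 5)*(b - 4)*(b^2 - 5*b + 6) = (b - 5)*(b - 4)*(b - 2)*(b - 3)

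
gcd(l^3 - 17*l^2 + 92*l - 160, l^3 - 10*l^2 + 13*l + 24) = l - 8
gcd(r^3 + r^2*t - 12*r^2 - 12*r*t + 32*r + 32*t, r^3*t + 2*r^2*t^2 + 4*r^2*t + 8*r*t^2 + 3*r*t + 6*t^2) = 1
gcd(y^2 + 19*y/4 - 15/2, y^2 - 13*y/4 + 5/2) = y - 5/4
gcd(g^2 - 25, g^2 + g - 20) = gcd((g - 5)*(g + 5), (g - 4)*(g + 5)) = g + 5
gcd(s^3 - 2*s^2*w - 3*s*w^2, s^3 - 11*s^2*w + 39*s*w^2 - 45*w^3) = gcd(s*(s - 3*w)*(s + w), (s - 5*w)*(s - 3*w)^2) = s - 3*w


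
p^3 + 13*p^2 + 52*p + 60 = (p + 2)*(p + 5)*(p + 6)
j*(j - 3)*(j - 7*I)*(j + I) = j^4 - 3*j^3 - 6*I*j^3 + 7*j^2 + 18*I*j^2 - 21*j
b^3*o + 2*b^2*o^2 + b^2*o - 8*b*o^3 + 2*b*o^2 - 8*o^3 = (b - 2*o)*(b + 4*o)*(b*o + o)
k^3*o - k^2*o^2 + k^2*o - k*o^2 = k*(k - o)*(k*o + o)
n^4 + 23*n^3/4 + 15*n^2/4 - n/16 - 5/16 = (n - 1/4)*(n + 1/2)^2*(n + 5)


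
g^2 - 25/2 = (g - 5*sqrt(2)/2)*(g + 5*sqrt(2)/2)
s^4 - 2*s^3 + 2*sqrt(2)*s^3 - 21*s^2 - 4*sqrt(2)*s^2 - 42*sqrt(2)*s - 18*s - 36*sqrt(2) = (s - 6)*(s + 1)*(s + 3)*(s + 2*sqrt(2))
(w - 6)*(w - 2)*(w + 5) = w^3 - 3*w^2 - 28*w + 60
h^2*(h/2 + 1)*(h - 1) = h^4/2 + h^3/2 - h^2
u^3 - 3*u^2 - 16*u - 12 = (u - 6)*(u + 1)*(u + 2)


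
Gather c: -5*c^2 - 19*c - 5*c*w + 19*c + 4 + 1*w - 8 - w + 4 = -5*c^2 - 5*c*w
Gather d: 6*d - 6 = 6*d - 6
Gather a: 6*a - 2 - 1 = 6*a - 3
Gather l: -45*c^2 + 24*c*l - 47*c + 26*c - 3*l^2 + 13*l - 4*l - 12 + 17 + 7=-45*c^2 - 21*c - 3*l^2 + l*(24*c + 9) + 12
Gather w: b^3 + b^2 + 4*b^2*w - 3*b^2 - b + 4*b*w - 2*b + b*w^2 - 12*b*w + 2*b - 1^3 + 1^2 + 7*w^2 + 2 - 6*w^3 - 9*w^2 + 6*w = b^3 - 2*b^2 - b - 6*w^3 + w^2*(b - 2) + w*(4*b^2 - 8*b + 6) + 2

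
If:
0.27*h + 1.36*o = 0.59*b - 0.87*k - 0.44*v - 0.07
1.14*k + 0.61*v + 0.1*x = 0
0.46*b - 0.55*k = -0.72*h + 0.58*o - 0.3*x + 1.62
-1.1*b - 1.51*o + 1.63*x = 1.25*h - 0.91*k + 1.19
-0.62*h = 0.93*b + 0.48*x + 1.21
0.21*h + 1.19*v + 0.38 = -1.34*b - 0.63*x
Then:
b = -2.43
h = 1.84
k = -1.16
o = -1.44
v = 2.19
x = -0.19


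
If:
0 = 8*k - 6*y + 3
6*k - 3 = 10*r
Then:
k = 3*y/4 - 3/8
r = 9*y/20 - 21/40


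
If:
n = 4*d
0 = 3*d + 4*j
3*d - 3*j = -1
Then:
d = -4/21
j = 1/7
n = -16/21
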